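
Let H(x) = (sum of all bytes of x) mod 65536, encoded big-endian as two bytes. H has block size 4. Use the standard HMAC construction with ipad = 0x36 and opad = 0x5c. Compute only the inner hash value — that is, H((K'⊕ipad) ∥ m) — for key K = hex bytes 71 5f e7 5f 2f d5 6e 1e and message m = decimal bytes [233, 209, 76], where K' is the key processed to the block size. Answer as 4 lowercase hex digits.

0337

Key hex bytes 71 5f e7 5f 2f d5 6e 1e is 8 bytes > B = 4, so hash it first: H(key) = 03 a6, then zero-pad to 4 bytes: K' = 03 a6 00 00.
K' ⊕ ipad = 35 90 36 36.
Inner input = 35 90 36 36 ∥ e9 d1 4c.
Inner hash: sum = 53+144+54+54+233+209+76 = 823 → 03 37.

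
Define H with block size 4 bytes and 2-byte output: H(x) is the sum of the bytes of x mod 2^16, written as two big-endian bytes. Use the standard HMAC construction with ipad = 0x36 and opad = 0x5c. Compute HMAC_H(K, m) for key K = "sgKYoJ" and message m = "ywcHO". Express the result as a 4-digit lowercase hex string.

Key "sgKYoJ" = 73 67 4b 59 6f 4a is 6 bytes > B = 4, so hash it first: H(key) = 02 37, then zero-pad to 4 bytes: K' = 02 37 00 00.
K' ⊕ ipad = 34 01 36 36.  K' ⊕ opad = 5e 6b 5c 5c.
Inner input = (K'⊕ipad) ∥ m = 34 01 36 36 ∥ 79 77 63 48 4f.
Inner hash: sum = 52+1+54+54+121+119+99+72+79 = 651 → 02 8b.
Outer input = (K'⊕opad) ∥ inner = 5e 6b 5c 5c ∥ 02 8b.
Outer hash (tag): sum = 94+107+92+92+2+139 = 526 → 02 0e.

020e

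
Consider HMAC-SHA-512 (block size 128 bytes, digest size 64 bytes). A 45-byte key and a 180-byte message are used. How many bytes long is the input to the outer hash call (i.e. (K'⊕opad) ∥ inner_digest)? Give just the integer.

192

Key is 45 ≤ 128 bytes, zero-padded: |K'| = 128.
Outer input = (K'⊕opad) ∥ H(inner) → 128 + 64 = 192 bytes.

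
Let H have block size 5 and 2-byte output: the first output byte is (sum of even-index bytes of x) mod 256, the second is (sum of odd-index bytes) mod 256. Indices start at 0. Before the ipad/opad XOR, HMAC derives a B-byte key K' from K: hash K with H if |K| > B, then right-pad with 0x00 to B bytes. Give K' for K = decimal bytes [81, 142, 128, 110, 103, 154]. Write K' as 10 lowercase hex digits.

3896000000

|K| = 6 > B = 5, so first hash the key.
H(K): even-index sum = 312 mod 256 = 56; odd-index sum = 406 mod 256 = 150 → 38 96.
Zero-pad H(K) = 38 96 to 5 bytes: K' = 38 96 00 00 00.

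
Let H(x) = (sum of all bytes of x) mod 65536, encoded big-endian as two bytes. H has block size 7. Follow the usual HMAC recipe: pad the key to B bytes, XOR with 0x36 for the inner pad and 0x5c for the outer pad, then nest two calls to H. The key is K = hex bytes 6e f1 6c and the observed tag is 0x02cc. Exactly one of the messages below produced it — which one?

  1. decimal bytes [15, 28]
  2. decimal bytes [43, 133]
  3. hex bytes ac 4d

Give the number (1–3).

3

Key hex bytes 6e f1 6c is 3 bytes ≤ B = 7; zero-pad to 7 bytes: K' = 6e f1 6c 00 00 00 00.
K' ⊕ ipad = 58 c7 5a 36 36 36 36; K' ⊕ opad = 32 ad 30 5c 5c 5c 5c.
m1: inner = H(58 c7 5a 36 36 36 36 0f 1c) = 02 7c; tag = H(32 ad 30 5c 5c 5c 5c 02 7c) = 02fd
m2: inner = H(58 c7 5a 36 36 36 36 2b 85) = 03 01; tag = H(32 ad 30 5c 5c 5c 5c 03 01) = 0283
m3: inner = H(58 c7 5a 36 36 36 36 ac 4d) = 03 4a; tag = H(32 ad 30 5c 5c 5c 5c 03 4a) = 02cc ← matches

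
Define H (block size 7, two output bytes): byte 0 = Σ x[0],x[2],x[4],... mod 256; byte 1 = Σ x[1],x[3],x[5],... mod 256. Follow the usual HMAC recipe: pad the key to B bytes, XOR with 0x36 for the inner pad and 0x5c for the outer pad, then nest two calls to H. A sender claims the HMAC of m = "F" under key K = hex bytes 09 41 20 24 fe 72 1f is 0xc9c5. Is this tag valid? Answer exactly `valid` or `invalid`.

invalid

Key hex bytes 09 41 20 24 fe 72 1f is exactly B = 7 bytes: K' = 09 41 20 24 fe 72 1f.
K' ⊕ ipad = 3f 77 16 12 c8 44 29; K' ⊕ opad = 55 1d 7c 78 a2 2e 43.
Inner hash: even-index sum = 326 mod 256 = 70; odd-index sum = 275 mod 256 = 19 → 46 13.
Outer hash (recomputed tag): even-index sum = 457 mod 256 = 201; odd-index sum = 265 mod 256 = 9 → c9 09.
Recomputed tag = c909; claimed = c9c5 → mismatch.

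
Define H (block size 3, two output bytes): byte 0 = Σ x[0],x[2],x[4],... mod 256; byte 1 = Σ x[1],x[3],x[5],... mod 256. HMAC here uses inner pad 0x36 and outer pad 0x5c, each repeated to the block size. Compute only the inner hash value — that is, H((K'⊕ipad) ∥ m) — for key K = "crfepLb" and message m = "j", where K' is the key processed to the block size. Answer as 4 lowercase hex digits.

e37f

Key "crfepLb" = 63 72 66 65 70 4c 62 is 7 bytes > B = 3, so hash it first: H(key) = 9b 23, then zero-pad to 3 bytes: K' = 9b 23 00.
K' ⊕ ipad = ad 15 36.
Inner input = ad 15 36 ∥ 6a.
Inner hash: even-index sum = 227 mod 256 = 227; odd-index sum = 127 mod 256 = 127 → e3 7f.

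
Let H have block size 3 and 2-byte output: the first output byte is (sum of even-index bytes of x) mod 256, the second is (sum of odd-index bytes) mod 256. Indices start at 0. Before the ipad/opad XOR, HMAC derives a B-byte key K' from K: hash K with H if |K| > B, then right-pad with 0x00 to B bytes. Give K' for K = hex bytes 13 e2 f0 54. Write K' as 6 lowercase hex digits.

033600

|K| = 4 > B = 3, so first hash the key.
H(K): even-index sum = 259 mod 256 = 3; odd-index sum = 310 mod 256 = 54 → 03 36.
Zero-pad H(K) = 03 36 to 3 bytes: K' = 03 36 00.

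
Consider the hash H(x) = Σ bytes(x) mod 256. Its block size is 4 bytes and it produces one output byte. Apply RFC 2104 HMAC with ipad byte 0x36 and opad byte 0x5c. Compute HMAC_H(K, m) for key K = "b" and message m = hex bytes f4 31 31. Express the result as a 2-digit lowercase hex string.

9e

Key "b" = 62 is 1 byte ≤ B = 4; zero-pad to 4 bytes: K' = 62 00 00 00.
K' ⊕ ipad = 54 36 36 36.  K' ⊕ opad = 3e 5c 5c 5c.
Inner input = (K'⊕ipad) ∥ m = 54 36 36 36 ∥ f4 31 31.
Inner hash: sum = 84+54+54+54+244+49+49 = 588; mod 256 = 76 → 4c.
Outer input = (K'⊕opad) ∥ inner = 3e 5c 5c 5c ∥ 4c.
Outer hash (tag): sum = 62+92+92+92+76 = 414; mod 256 = 158 → 9e.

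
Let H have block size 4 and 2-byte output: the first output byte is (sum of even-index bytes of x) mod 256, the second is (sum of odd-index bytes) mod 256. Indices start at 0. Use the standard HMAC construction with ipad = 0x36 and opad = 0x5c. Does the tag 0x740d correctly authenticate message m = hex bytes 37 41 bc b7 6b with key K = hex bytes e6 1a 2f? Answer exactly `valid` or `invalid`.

invalid

Key hex bytes e6 1a 2f is 3 bytes ≤ B = 4; zero-pad to 4 bytes: K' = e6 1a 2f 00.
K' ⊕ ipad = d0 2c 19 36; K' ⊕ opad = ba 46 73 5c.
Inner hash: even-index sum = 583 mod 256 = 71; odd-index sum = 346 mod 256 = 90 → 47 5a.
Outer hash (recomputed tag): even-index sum = 372 mod 256 = 116; odd-index sum = 252 mod 256 = 252 → 74 fc.
Recomputed tag = 74fc; claimed = 740d → mismatch.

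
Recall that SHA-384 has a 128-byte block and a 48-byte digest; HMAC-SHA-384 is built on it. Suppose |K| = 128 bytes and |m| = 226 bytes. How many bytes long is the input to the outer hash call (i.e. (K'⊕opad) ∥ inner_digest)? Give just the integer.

Key is 128 ≤ 128 bytes, zero-padded: |K'| = 128.
Outer input = (K'⊕opad) ∥ H(inner) → 128 + 48 = 176 bytes.

176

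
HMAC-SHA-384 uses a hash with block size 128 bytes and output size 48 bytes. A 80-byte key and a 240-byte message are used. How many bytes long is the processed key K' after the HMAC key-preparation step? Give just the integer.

128

Key is 80 ≤ 128 bytes, zero-padded: |K'| = 128.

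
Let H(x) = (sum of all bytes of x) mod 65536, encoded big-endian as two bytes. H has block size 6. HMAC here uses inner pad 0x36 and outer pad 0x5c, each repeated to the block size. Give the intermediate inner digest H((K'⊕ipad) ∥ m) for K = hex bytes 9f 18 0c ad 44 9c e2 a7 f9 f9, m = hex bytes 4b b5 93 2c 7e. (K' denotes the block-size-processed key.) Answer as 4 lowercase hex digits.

0445

Key hex bytes 9f 18 0c ad 44 9c e2 a7 f9 f9 is 10 bytes > B = 6, so hash it first: H(key) = 05 cb, then zero-pad to 6 bytes: K' = 05 cb 00 00 00 00.
K' ⊕ ipad = 33 fd 36 36 36 36.
Inner input = 33 fd 36 36 36 36 ∥ 4b b5 93 2c 7e.
Inner hash: sum = 51+253+54+54+54+54+75+181+147+44+126 = 1093 → 04 45.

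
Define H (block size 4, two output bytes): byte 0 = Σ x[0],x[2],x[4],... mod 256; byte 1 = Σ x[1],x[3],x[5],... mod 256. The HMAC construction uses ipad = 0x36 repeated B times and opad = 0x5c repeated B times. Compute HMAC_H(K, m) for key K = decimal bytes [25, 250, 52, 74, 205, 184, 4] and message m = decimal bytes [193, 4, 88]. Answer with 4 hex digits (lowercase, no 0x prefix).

Key decimal bytes [25, 250, 52, 74, 205, 184, 4] = 19 fa 34 4a cd b8 04 is 7 bytes > B = 4, so hash it first: H(key) = 1e fc, then zero-pad to 4 bytes: K' = 1e fc 00 00.
K' ⊕ ipad = 28 ca 36 36.  K' ⊕ opad = 42 a0 5c 5c.
Inner input = (K'⊕ipad) ∥ m = 28 ca 36 36 ∥ c1 04 58.
Inner hash: even-index sum = 375 mod 256 = 119; odd-index sum = 260 mod 256 = 4 → 77 04.
Outer input = (K'⊕opad) ∥ inner = 42 a0 5c 5c ∥ 77 04.
Outer hash (tag): even-index sum = 277 mod 256 = 21; odd-index sum = 256 mod 256 = 0 → 15 00.

1500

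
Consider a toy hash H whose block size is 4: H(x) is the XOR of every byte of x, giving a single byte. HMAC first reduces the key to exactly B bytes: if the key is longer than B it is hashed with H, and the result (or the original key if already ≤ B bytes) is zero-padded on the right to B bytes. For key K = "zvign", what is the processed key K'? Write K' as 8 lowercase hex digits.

6c000000

|K| = 5 > B = 4, so first hash the key.
H(K): XOR 7a⊕76⊕69⊕67⊕6e = 6c.
Zero-pad H(K) = 6c to 4 bytes: K' = 6c 00 00 00.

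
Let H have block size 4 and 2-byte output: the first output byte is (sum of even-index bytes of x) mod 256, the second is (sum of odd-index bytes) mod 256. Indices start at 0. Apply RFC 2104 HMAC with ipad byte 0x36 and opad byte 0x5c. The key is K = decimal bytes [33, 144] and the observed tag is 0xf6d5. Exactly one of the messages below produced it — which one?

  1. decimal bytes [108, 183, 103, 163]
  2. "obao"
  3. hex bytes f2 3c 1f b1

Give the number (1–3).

2

Key decimal bytes [33, 144] = 21 90 is 2 bytes ≤ B = 4; zero-pad to 4 bytes: K' = 21 90 00 00.
K' ⊕ ipad = 17 a6 36 36; K' ⊕ opad = 7d cc 5c 5c.
m1: inner = H(17 a6 36 36 6c b7 67 a3) = 20 36; tag = H(7d cc 5c 5c 20 36) = f95e
m2: inner = H(17 a6 36 36 6f 62 61 6f) = 1d ad; tag = H(7d cc 5c 5c 1d ad) = f6d5 ← matches
m3: inner = H(17 a6 36 36 f2 3c 1f b1) = 5e c9; tag = H(7d cc 5c 5c 5e c9) = 37f1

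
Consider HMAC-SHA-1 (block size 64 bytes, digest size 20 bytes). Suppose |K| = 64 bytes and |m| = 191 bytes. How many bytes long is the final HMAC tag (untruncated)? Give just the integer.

The tag is one SHA-1 digest: 20 bytes.

20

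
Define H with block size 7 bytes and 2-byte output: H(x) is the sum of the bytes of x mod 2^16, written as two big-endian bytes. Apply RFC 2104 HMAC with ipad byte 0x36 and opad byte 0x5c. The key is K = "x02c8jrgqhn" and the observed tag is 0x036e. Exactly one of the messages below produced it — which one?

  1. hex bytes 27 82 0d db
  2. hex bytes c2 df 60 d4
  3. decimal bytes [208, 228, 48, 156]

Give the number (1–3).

1

Key "x02c8jrgqhn" = 78 30 32 63 38 6a 72 67 71 68 6e is 11 bytes > B = 7, so hash it first: H(key) = 03 ff, then zero-pad to 7 bytes: K' = 03 ff 00 00 00 00 00.
K' ⊕ ipad = 35 c9 36 36 36 36 36; K' ⊕ opad = 5f a3 5c 5c 5c 5c 5c.
m1: inner = H(35 c9 36 36 36 36 36 27 82 0d db) = 03 9d; tag = H(5f a3 5c 5c 5c 5c 5c 03 9d) = 036e ← matches
m2: inner = H(35 c9 36 36 36 36 36 c2 df 60 d4) = 04 e1; tag = H(5f a3 5c 5c 5c 5c 5c 04 e1) = 03b3
m3: inner = H(35 c9 36 36 36 36 36 d0 e4 30 9c) = 04 8c; tag = H(5f a3 5c 5c 5c 5c 5c 04 8c) = 035e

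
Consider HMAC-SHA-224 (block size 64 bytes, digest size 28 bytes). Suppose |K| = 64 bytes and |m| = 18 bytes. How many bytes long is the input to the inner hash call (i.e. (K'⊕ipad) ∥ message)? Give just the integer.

Key is 64 ≤ 64 bytes, zero-padded: |K'| = 64.
Inner input = (K'⊕ipad) ∥ m → 64 + 18 = 82 bytes.

82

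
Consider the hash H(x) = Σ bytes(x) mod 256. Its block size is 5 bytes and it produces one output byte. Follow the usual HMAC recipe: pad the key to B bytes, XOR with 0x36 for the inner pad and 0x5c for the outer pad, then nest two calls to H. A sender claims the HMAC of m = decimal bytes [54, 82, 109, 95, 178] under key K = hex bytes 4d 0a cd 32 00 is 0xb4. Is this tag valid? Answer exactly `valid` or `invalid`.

valid

Key hex bytes 4d 0a cd 32 00 is exactly B = 5 bytes: K' = 4d 0a cd 32 00.
K' ⊕ ipad = 7b 3c fb 04 36; K' ⊕ opad = 11 56 91 6e 5c.
Inner hash: sum = 123+60+251+4+54+54+82+109+95+178 = 1010; mod 256 = 242 → f2.
Outer hash (recomputed tag): sum = 17+86+145+110+92+242 = 692; mod 256 = 180 → b4.
Recomputed tag = b4; claimed = b4 → match.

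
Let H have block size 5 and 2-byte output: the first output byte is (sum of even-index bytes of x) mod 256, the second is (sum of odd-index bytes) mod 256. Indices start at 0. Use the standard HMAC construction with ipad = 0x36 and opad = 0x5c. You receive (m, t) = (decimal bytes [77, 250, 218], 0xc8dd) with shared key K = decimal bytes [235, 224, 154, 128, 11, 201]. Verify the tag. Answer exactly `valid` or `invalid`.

invalid

Key decimal bytes [235, 224, 154, 128, 11, 201] = eb e0 9a 80 0b c9 is 6 bytes > B = 5, so hash it first: H(key) = 90 29, then zero-pad to 5 bytes: K' = 90 29 00 00 00.
K' ⊕ ipad = a6 1f 36 36 36; K' ⊕ opad = cc 75 5c 5c 5c.
Inner hash: even-index sum = 524 mod 256 = 12; odd-index sum = 380 mod 256 = 124 → 0c 7c.
Outer hash (recomputed tag): even-index sum = 512 mod 256 = 0; odd-index sum = 221 mod 256 = 221 → 00 dd.
Recomputed tag = 00dd; claimed = c8dd → mismatch.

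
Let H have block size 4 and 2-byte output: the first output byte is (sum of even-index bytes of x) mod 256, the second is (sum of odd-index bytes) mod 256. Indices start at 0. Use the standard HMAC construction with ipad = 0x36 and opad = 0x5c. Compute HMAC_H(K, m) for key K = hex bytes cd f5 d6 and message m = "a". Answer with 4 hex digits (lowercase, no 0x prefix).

57fe

Key hex bytes cd f5 d6 is 3 bytes ≤ B = 4; zero-pad to 4 bytes: K' = cd f5 d6 00.
K' ⊕ ipad = fb c3 e0 36.  K' ⊕ opad = 91 a9 8a 5c.
Inner input = (K'⊕ipad) ∥ m = fb c3 e0 36 ∥ 61.
Inner hash: even-index sum = 572 mod 256 = 60; odd-index sum = 249 mod 256 = 249 → 3c f9.
Outer input = (K'⊕opad) ∥ inner = 91 a9 8a 5c ∥ 3c f9.
Outer hash (tag): even-index sum = 343 mod 256 = 87; odd-index sum = 510 mod 256 = 254 → 57 fe.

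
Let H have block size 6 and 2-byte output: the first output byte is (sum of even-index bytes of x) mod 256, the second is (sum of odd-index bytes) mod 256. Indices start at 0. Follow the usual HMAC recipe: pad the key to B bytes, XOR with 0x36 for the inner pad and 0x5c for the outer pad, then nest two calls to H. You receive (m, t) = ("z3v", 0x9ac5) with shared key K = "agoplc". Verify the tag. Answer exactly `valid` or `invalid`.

valid

Key "agoplc" = 61 67 6f 70 6c 63 is exactly B = 6 bytes: K' = 61 67 6f 70 6c 63.
K' ⊕ ipad = 57 51 59 46 5a 55; K' ⊕ opad = 3d 3b 33 2c 30 3f.
Inner hash: even-index sum = 506 mod 256 = 250; odd-index sum = 287 mod 256 = 31 → fa 1f.
Outer hash (recomputed tag): even-index sum = 410 mod 256 = 154; odd-index sum = 197 mod 256 = 197 → 9a c5.
Recomputed tag = 9ac5; claimed = 9ac5 → match.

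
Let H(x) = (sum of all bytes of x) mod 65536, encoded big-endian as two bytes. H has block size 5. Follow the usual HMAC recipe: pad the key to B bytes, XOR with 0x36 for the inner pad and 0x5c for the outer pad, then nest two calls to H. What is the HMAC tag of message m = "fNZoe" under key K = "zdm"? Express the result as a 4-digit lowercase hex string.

Key "zdm" = 7a 64 6d is 3 bytes ≤ B = 5; zero-pad to 5 bytes: K' = 7a 64 6d 00 00.
K' ⊕ ipad = 4c 52 5b 36 36.  K' ⊕ opad = 26 38 31 5c 5c.
Inner input = (K'⊕ipad) ∥ m = 4c 52 5b 36 36 ∥ 66 4e 5a 6f 65.
Inner hash: sum = 76+82+91+54+54+102+78+90+111+101 = 839 → 03 47.
Outer input = (K'⊕opad) ∥ inner = 26 38 31 5c 5c ∥ 03 47.
Outer hash (tag): sum = 38+56+49+92+92+3+71 = 401 → 01 91.

0191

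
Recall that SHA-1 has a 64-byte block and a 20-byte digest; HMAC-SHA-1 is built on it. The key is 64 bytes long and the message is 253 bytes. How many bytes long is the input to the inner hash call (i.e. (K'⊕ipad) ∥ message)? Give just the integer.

317

Key is 64 ≤ 64 bytes, zero-padded: |K'| = 64.
Inner input = (K'⊕ipad) ∥ m → 64 + 253 = 317 bytes.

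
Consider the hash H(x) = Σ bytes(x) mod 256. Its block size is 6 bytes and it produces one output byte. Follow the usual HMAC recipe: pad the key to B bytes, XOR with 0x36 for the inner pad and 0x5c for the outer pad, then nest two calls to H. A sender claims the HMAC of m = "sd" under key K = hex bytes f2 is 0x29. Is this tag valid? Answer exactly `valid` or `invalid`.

Key hex bytes f2 is 1 byte ≤ B = 6; zero-pad to 6 bytes: K' = f2 00 00 00 00 00.
K' ⊕ ipad = c4 36 36 36 36 36; K' ⊕ opad = ae 5c 5c 5c 5c 5c.
Inner hash: sum = 196+54+54+54+54+54+115+100 = 681; mod 256 = 169 → a9.
Outer hash (recomputed tag): sum = 174+92+92+92+92+92+169 = 803; mod 256 = 35 → 23.
Recomputed tag = 23; claimed = 29 → mismatch.

invalid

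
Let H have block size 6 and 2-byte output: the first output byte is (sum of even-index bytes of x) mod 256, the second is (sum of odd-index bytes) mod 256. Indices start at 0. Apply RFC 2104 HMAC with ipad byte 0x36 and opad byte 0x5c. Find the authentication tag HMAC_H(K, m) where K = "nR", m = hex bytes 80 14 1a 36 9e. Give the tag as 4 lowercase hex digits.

Key "nR" = 6e 52 is 2 bytes ≤ B = 6; zero-pad to 6 bytes: K' = 6e 52 00 00 00 00.
K' ⊕ ipad = 58 64 36 36 36 36.  K' ⊕ opad = 32 0e 5c 5c 5c 5c.
Inner input = (K'⊕ipad) ∥ m = 58 64 36 36 36 36 ∥ 80 14 1a 36 9e.
Inner hash: even-index sum = 508 mod 256 = 252; odd-index sum = 282 mod 256 = 26 → fc 1a.
Outer input = (K'⊕opad) ∥ inner = 32 0e 5c 5c 5c 5c ∥ fc 1a.
Outer hash (tag): even-index sum = 486 mod 256 = 230; odd-index sum = 224 mod 256 = 224 → e6 e0.

e6e0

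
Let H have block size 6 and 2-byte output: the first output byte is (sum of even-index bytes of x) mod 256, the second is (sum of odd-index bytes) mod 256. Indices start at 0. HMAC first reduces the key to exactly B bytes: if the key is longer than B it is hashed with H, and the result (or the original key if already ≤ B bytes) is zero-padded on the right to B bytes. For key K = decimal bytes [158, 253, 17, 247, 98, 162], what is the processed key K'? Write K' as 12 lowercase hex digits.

9efd11f762a2

Key decimal bytes [158, 253, 17, 247, 98, 162] = 9e fd 11 f7 62 a2 is exactly B = 6 bytes: K' = 9e fd 11 f7 62 a2.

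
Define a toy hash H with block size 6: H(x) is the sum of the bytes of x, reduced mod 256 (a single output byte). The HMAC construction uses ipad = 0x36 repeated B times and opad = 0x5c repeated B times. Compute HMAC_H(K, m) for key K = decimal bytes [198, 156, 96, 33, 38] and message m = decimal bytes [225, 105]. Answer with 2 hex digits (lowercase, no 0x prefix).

Key decimal bytes [198, 156, 96, 33, 38] = c6 9c 60 21 26 is 5 bytes ≤ B = 6; zero-pad to 6 bytes: K' = c6 9c 60 21 26 00.
K' ⊕ ipad = f0 aa 56 17 10 36.  K' ⊕ opad = 9a c0 3c 7d 7a 5c.
Inner input = (K'⊕ipad) ∥ m = f0 aa 56 17 10 36 ∥ e1 69.
Inner hash: sum = 240+170+86+23+16+54+225+105 = 919; mod 256 = 151 → 97.
Outer input = (K'⊕opad) ∥ inner = 9a c0 3c 7d 7a 5c ∥ 97.
Outer hash (tag): sum = 154+192+60+125+122+92+151 = 896; mod 256 = 128 → 80.

80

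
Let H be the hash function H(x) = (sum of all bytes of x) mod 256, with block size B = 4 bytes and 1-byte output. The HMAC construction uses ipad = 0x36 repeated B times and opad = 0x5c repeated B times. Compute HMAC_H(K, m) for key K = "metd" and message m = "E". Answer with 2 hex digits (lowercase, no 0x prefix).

Key "metd" = 6d 65 74 64 is exactly B = 4 bytes: K' = 6d 65 74 64.
K' ⊕ ipad = 5b 53 42 52.  K' ⊕ opad = 31 39 28 38.
Inner input = (K'⊕ipad) ∥ m = 5b 53 42 52 ∥ 45.
Inner hash: sum = 91+83+66+82+69 = 391; mod 256 = 135 → 87.
Outer input = (K'⊕opad) ∥ inner = 31 39 28 38 ∥ 87.
Outer hash (tag): sum = 49+57+40+56+135 = 337; mod 256 = 81 → 51.

51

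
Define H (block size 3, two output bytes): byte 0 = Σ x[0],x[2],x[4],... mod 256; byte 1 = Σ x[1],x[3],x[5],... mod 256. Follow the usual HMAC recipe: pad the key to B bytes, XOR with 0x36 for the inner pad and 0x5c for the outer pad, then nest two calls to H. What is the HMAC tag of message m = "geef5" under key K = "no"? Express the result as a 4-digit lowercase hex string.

Key "no" = 6e 6f is 2 bytes ≤ B = 3; zero-pad to 3 bytes: K' = 6e 6f 00.
K' ⊕ ipad = 58 59 36.  K' ⊕ opad = 32 33 5c.
Inner input = (K'⊕ipad) ∥ m = 58 59 36 ∥ 67 65 65 66 35.
Inner hash: even-index sum = 345 mod 256 = 89; odd-index sum = 346 mod 256 = 90 → 59 5a.
Outer input = (K'⊕opad) ∥ inner = 32 33 5c ∥ 59 5a.
Outer hash (tag): even-index sum = 232 mod 256 = 232; odd-index sum = 140 mod 256 = 140 → e8 8c.

e88c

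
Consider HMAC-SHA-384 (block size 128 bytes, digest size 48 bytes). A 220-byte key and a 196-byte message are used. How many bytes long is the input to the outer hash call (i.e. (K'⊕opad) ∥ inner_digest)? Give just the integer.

Key is 220 > 128 bytes, so it is hashed to 48 bytes then zero-padded to 128: |K'| = 128.
Outer input = (K'⊕opad) ∥ H(inner) → 128 + 48 = 176 bytes.

176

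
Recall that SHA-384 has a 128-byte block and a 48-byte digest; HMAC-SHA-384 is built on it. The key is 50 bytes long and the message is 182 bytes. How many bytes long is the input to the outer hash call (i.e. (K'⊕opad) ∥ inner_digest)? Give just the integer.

176

Key is 50 ≤ 128 bytes, zero-padded: |K'| = 128.
Outer input = (K'⊕opad) ∥ H(inner) → 128 + 48 = 176 bytes.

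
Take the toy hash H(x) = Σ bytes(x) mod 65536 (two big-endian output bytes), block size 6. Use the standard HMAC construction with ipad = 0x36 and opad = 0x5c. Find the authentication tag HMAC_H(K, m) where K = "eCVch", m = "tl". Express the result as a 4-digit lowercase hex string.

0224

Key "eCVch" = 65 43 56 63 68 is 5 bytes ≤ B = 6; zero-pad to 6 bytes: K' = 65 43 56 63 68 00.
K' ⊕ ipad = 53 75 60 55 5e 36.  K' ⊕ opad = 39 1f 0a 3f 34 5c.
Inner input = (K'⊕ipad) ∥ m = 53 75 60 55 5e 36 ∥ 74 6c.
Inner hash: sum = 83+117+96+85+94+54+116+108 = 753 → 02 f1.
Outer input = (K'⊕opad) ∥ inner = 39 1f 0a 3f 34 5c ∥ 02 f1.
Outer hash (tag): sum = 57+31+10+63+52+92+2+241 = 548 → 02 24.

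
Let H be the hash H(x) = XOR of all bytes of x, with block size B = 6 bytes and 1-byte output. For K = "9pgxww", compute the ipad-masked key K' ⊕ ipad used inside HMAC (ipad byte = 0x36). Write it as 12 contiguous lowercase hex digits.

Key "9pgxww" = 39 70 67 78 77 77 is exactly B = 6 bytes: K' = 39 70 67 78 77 77.
XOR each byte with 0x36: 39⊕36=0f, 70⊕36=46, 67⊕36=51, 78⊕36=4e, 77⊕36=41, 77⊕36=41.

0f46514e4141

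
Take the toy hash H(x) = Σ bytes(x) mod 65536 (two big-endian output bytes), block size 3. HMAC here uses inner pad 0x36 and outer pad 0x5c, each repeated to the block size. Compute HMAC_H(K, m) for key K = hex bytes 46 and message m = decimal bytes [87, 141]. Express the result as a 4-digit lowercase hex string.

Key hex bytes 46 is 1 byte ≤ B = 3; zero-pad to 3 bytes: K' = 46 00 00.
K' ⊕ ipad = 70 36 36.  K' ⊕ opad = 1a 5c 5c.
Inner input = (K'⊕ipad) ∥ m = 70 36 36 ∥ 57 8d.
Inner hash: sum = 112+54+54+87+141 = 448 → 01 c0.
Outer input = (K'⊕opad) ∥ inner = 1a 5c 5c ∥ 01 c0.
Outer hash (tag): sum = 26+92+92+1+192 = 403 → 01 93.

0193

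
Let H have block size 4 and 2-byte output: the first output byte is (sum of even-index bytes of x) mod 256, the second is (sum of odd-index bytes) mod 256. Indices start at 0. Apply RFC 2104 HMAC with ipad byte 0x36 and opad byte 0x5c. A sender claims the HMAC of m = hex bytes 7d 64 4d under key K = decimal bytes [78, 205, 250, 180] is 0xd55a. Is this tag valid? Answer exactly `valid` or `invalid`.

invalid

Key decimal bytes [78, 205, 250, 180] = 4e cd fa b4 is exactly B = 4 bytes: K' = 4e cd fa b4.
K' ⊕ ipad = 78 fb cc 82; K' ⊕ opad = 12 91 a6 e8.
Inner hash: even-index sum = 526 mod 256 = 14; odd-index sum = 481 mod 256 = 225 → 0e e1.
Outer hash (recomputed tag): even-index sum = 198 mod 256 = 198; odd-index sum = 602 mod 256 = 90 → c6 5a.
Recomputed tag = c65a; claimed = d55a → mismatch.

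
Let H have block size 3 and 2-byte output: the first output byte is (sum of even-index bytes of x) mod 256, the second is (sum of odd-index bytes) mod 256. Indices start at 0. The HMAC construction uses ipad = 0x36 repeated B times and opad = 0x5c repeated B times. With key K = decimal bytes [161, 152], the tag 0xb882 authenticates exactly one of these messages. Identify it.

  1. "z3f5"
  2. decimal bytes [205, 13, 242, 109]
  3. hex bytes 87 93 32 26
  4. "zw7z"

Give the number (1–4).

4

Key decimal bytes [161, 152] = a1 98 is 2 bytes ≤ B = 3; zero-pad to 3 bytes: K' = a1 98 00.
K' ⊕ ipad = 97 ae 36; K' ⊕ opad = fd c4 5c.
m1: inner = H(97 ae 36 7a 33 66 35) = 35 8e; tag = H(fd c4 5c 35 8e) = e7f9
m2: inner = H(97 ae 36 cd 0d f2 6d) = 47 6d; tag = H(fd c4 5c 47 6d) = c60b
m3: inner = H(97 ae 36 87 93 32 26) = 86 67; tag = H(fd c4 5c 86 67) = c04a
m4: inner = H(97 ae 36 7a 77 37 7a) = be 5f; tag = H(fd c4 5c be 5f) = b882 ← matches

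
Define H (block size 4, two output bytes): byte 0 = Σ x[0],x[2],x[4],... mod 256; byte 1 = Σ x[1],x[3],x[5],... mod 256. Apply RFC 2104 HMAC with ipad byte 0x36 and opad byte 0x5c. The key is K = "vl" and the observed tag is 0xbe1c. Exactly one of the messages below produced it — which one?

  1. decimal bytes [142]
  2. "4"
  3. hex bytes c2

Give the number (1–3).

Key "vl" = 76 6c is 2 bytes ≤ B = 4; zero-pad to 4 bytes: K' = 76 6c 00 00.
K' ⊕ ipad = 40 5a 36 36; K' ⊕ opad = 2a 30 5c 5c.
m1: inner = H(40 5a 36 36 8e) = 04 90; tag = H(2a 30 5c 5c 04 90) = 8a1c
m2: inner = H(40 5a 36 36 34) = aa 90; tag = H(2a 30 5c 5c aa 90) = 301c
m3: inner = H(40 5a 36 36 c2) = 38 90; tag = H(2a 30 5c 5c 38 90) = be1c ← matches

3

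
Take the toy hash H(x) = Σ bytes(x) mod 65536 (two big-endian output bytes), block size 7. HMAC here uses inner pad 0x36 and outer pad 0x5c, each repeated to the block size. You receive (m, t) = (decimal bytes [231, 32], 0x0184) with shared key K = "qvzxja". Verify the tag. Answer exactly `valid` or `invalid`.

Key "qvzxja" = 71 76 7a 78 6a 61 is 6 bytes ≤ B = 7; zero-pad to 7 bytes: K' = 71 76 7a 78 6a 61 00.
K' ⊕ ipad = 47 40 4c 4e 5c 57 36; K' ⊕ opad = 2d 2a 26 24 36 3d 5c.
Inner hash: sum = 71+64+76+78+92+87+54+231+32 = 785 → 03 11.
Outer hash (recomputed tag): sum = 45+42+38+36+54+61+92+3+17 = 388 → 01 84.
Recomputed tag = 0184; claimed = 0184 → match.

valid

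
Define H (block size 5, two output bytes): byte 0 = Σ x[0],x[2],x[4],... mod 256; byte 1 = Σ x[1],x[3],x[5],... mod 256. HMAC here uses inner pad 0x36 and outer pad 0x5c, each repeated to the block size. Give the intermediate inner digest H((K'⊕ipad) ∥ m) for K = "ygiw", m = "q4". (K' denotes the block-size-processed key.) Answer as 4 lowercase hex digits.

1803

Key "ygiw" = 79 67 69 77 is 4 bytes ≤ B = 5; zero-pad to 5 bytes: K' = 79 67 69 77 00.
K' ⊕ ipad = 4f 51 5f 41 36.
Inner input = 4f 51 5f 41 36 ∥ 71 34.
Inner hash: even-index sum = 280 mod 256 = 24; odd-index sum = 259 mod 256 = 3 → 18 03.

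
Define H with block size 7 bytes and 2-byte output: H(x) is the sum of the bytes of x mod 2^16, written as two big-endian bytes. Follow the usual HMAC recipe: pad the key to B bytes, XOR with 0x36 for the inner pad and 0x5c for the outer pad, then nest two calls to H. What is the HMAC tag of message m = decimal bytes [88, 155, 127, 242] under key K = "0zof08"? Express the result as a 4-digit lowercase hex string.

02d7

Key "0zof08" = 30 7a 6f 66 30 38 is 6 bytes ≤ B = 7; zero-pad to 7 bytes: K' = 30 7a 6f 66 30 38 00.
K' ⊕ ipad = 06 4c 59 50 06 0e 36.  K' ⊕ opad = 6c 26 33 3a 6c 64 5c.
Inner input = (K'⊕ipad) ∥ m = 06 4c 59 50 06 0e 36 ∥ 58 9b 7f f2.
Inner hash: sum = 6+76+89+80+6+14+54+88+155+127+242 = 937 → 03 a9.
Outer input = (K'⊕opad) ∥ inner = 6c 26 33 3a 6c 64 5c ∥ 03 a9.
Outer hash (tag): sum = 108+38+51+58+108+100+92+3+169 = 727 → 02 d7.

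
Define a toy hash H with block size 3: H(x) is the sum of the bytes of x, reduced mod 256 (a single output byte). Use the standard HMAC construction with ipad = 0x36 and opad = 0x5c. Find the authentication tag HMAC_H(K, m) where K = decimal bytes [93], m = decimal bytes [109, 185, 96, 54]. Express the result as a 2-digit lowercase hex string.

Key decimal bytes [93] = 5d is 1 byte ≤ B = 3; zero-pad to 3 bytes: K' = 5d 00 00.
K' ⊕ ipad = 6b 36 36.  K' ⊕ opad = 01 5c 5c.
Inner input = (K'⊕ipad) ∥ m = 6b 36 36 ∥ 6d b9 60 36.
Inner hash: sum = 107+54+54+109+185+96+54 = 659; mod 256 = 147 → 93.
Outer input = (K'⊕opad) ∥ inner = 01 5c 5c ∥ 93.
Outer hash (tag): sum = 1+92+92+147 = 332; mod 256 = 76 → 4c.

4c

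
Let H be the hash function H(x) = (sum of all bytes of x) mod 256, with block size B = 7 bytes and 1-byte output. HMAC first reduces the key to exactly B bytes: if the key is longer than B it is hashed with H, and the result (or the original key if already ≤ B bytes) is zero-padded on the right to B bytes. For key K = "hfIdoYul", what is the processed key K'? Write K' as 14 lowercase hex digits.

|K| = 8 > B = 7, so first hash the key.
H(K): sum = 104+102+73+100+111+89+117+108 = 804; mod 256 = 36 → 24.
Zero-pad H(K) = 24 to 7 bytes: K' = 24 00 00 00 00 00 00.

24000000000000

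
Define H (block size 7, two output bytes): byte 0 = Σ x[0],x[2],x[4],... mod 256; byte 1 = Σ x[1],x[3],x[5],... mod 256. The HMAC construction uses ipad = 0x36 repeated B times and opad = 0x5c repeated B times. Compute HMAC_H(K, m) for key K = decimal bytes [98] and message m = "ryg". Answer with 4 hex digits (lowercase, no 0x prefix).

cd83

Key decimal bytes [98] = 62 is 1 byte ≤ B = 7; zero-pad to 7 bytes: K' = 62 00 00 00 00 00 00.
K' ⊕ ipad = 54 36 36 36 36 36 36.  K' ⊕ opad = 3e 5c 5c 5c 5c 5c 5c.
Inner input = (K'⊕ipad) ∥ m = 54 36 36 36 36 36 36 ∥ 72 79 67.
Inner hash: even-index sum = 367 mod 256 = 111; odd-index sum = 379 mod 256 = 123 → 6f 7b.
Outer input = (K'⊕opad) ∥ inner = 3e 5c 5c 5c 5c 5c 5c ∥ 6f 7b.
Outer hash (tag): even-index sum = 461 mod 256 = 205; odd-index sum = 387 mod 256 = 131 → cd 83.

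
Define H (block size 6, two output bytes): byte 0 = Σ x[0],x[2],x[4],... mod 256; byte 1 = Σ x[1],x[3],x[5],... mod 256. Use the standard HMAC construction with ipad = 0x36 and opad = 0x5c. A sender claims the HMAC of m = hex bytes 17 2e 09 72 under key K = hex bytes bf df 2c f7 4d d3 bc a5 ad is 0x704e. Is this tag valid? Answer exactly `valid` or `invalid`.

invalid

Key hex bytes bf df 2c f7 4d d3 bc a5 ad is 9 bytes > B = 6, so hash it first: H(key) = a1 4e, then zero-pad to 6 bytes: K' = a1 4e 00 00 00 00.
K' ⊕ ipad = 97 78 36 36 36 36; K' ⊕ opad = fd 12 5c 5c 5c 5c.
Inner hash: even-index sum = 291 mod 256 = 35; odd-index sum = 388 mod 256 = 132 → 23 84.
Outer hash (recomputed tag): even-index sum = 472 mod 256 = 216; odd-index sum = 334 mod 256 = 78 → d8 4e.
Recomputed tag = d84e; claimed = 704e → mismatch.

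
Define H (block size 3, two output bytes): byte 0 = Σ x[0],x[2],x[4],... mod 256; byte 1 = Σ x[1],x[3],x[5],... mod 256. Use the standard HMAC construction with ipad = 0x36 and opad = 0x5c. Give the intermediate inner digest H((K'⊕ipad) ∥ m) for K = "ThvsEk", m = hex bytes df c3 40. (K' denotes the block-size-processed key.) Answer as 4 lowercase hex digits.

Key "ThvsEk" = 54 68 76 73 45 6b is 6 bytes > B = 3, so hash it first: H(key) = 0f 46, then zero-pad to 3 bytes: K' = 0f 46 00.
K' ⊕ ipad = 39 70 36.
Inner input = 39 70 36 ∥ df c3 40.
Inner hash: even-index sum = 306 mod 256 = 50; odd-index sum = 399 mod 256 = 143 → 32 8f.

328f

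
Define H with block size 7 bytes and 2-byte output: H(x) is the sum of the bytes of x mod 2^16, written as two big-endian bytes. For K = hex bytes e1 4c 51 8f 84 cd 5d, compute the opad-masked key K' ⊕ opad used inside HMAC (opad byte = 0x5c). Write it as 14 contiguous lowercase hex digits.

bd100dd3d89101

Key hex bytes e1 4c 51 8f 84 cd 5d is exactly B = 7 bytes: K' = e1 4c 51 8f 84 cd 5d.
XOR each byte with 0x5c: e1⊕5c=bd, 4c⊕5c=10, 51⊕5c=0d, 8f⊕5c=d3, 84⊕5c=d8, cd⊕5c=91, 5d⊕5c=01.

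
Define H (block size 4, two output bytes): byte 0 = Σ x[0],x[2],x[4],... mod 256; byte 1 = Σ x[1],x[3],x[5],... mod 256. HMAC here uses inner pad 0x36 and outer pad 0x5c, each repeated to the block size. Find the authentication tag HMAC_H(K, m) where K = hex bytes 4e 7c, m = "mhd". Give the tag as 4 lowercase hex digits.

Key hex bytes 4e 7c is 2 bytes ≤ B = 4; zero-pad to 4 bytes: K' = 4e 7c 00 00.
K' ⊕ ipad = 78 4a 36 36.  K' ⊕ opad = 12 20 5c 5c.
Inner input = (K'⊕ipad) ∥ m = 78 4a 36 36 ∥ 6d 68 64.
Inner hash: even-index sum = 383 mod 256 = 127; odd-index sum = 232 mod 256 = 232 → 7f e8.
Outer input = (K'⊕opad) ∥ inner = 12 20 5c 5c ∥ 7f e8.
Outer hash (tag): even-index sum = 237 mod 256 = 237; odd-index sum = 356 mod 256 = 100 → ed 64.

ed64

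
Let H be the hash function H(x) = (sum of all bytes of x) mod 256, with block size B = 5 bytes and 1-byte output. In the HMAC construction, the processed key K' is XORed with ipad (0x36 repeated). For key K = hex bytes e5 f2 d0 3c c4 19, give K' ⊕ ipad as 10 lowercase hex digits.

Key hex bytes e5 f2 d0 3c c4 19 is 6 bytes > B = 5, so hash it first: H(key) = c0, then zero-pad to 5 bytes: K' = c0 00 00 00 00.
XOR each byte with 0x36: c0⊕36=f6, 00⊕36=36, 00⊕36=36, 00⊕36=36, 00⊕36=36.

f636363636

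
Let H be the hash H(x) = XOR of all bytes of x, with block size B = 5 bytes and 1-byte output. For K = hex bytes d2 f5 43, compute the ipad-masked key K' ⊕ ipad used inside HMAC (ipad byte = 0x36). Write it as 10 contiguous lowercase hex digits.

Key hex bytes d2 f5 43 is 3 bytes ≤ B = 5; zero-pad to 5 bytes: K' = d2 f5 43 00 00.
XOR each byte with 0x36: d2⊕36=e4, f5⊕36=c3, 43⊕36=75, 00⊕36=36, 00⊕36=36.

e4c3753636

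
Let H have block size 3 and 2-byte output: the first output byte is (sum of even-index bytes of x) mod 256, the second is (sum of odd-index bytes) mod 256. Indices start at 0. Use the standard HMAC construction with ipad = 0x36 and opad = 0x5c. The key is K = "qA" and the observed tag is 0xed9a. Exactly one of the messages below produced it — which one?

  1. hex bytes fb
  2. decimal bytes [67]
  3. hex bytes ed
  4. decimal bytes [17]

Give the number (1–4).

Key "qA" = 71 41 is 2 bytes ≤ B = 3; zero-pad to 3 bytes: K' = 71 41 00.
K' ⊕ ipad = 47 77 36; K' ⊕ opad = 2d 1d 5c.
m1: inner = H(47 77 36 fb) = 7d 72; tag = H(2d 1d 5c 7d 72) = fb9a
m2: inner = H(47 77 36 43) = 7d ba; tag = H(2d 1d 5c 7d ba) = 439a
m3: inner = H(47 77 36 ed) = 7d 64; tag = H(2d 1d 5c 7d 64) = ed9a ← matches
m4: inner = H(47 77 36 11) = 7d 88; tag = H(2d 1d 5c 7d 88) = 119a

3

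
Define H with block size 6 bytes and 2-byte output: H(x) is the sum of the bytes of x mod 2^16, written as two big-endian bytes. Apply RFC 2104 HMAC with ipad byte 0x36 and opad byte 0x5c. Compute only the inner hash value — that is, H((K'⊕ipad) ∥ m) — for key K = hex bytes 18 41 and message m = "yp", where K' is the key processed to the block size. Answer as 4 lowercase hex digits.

Key hex bytes 18 41 is 2 bytes ≤ B = 6; zero-pad to 6 bytes: K' = 18 41 00 00 00 00.
K' ⊕ ipad = 2e 77 36 36 36 36.
Inner input = 2e 77 36 36 36 36 ∥ 79 70.
Inner hash: sum = 46+119+54+54+54+54+121+112 = 614 → 02 66.

0266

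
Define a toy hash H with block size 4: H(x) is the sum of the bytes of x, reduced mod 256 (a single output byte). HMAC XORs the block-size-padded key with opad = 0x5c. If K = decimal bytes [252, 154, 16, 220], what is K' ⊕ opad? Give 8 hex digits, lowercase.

Key decimal bytes [252, 154, 16, 220] = fc 9a 10 dc is exactly B = 4 bytes: K' = fc 9a 10 dc.
XOR each byte with 0x5c: fc⊕5c=a0, 9a⊕5c=c6, 10⊕5c=4c, dc⊕5c=80.

a0c64c80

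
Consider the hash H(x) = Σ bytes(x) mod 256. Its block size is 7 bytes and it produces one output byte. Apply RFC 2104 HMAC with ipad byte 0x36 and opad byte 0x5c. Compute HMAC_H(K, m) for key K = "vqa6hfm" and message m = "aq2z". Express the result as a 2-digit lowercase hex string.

Key "vqa6hfm" = 76 71 61 36 68 66 6d is exactly B = 7 bytes: K' = 76 71 61 36 68 66 6d.
K' ⊕ ipad = 40 47 57 00 5e 50 5b.  K' ⊕ opad = 2a 2d 3d 6a 34 3a 31.
Inner input = (K'⊕ipad) ∥ m = 40 47 57 00 5e 50 5b ∥ 61 71 32 7a.
Inner hash: sum = 64+71+87+0+94+80+91+97+113+50+122 = 869; mod 256 = 101 → 65.
Outer input = (K'⊕opad) ∥ inner = 2a 2d 3d 6a 34 3a 31 ∥ 65.
Outer hash (tag): sum = 42+45+61+106+52+58+49+101 = 514; mod 256 = 2 → 02.

02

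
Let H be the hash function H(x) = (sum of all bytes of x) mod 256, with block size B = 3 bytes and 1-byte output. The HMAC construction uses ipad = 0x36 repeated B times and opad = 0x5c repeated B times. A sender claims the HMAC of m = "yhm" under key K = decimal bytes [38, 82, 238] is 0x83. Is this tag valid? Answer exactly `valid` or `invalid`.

Key decimal bytes [38, 82, 238] = 26 52 ee is exactly B = 3 bytes: K' = 26 52 ee.
K' ⊕ ipad = 10 64 d8; K' ⊕ opad = 7a 0e b2.
Inner hash: sum = 16+100+216+121+104+109 = 666; mod 256 = 154 → 9a.
Outer hash (recomputed tag): sum = 122+14+178+154 = 468; mod 256 = 212 → d4.
Recomputed tag = d4; claimed = 83 → mismatch.

invalid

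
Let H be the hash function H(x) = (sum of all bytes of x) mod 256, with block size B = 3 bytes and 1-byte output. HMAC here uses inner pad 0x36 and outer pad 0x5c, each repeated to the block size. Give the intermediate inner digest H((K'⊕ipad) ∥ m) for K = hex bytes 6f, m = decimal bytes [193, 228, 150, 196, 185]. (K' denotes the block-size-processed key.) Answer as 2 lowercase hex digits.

7d

Key hex bytes 6f is 1 byte ≤ B = 3; zero-pad to 3 bytes: K' = 6f 00 00.
K' ⊕ ipad = 59 36 36.
Inner input = 59 36 36 ∥ c1 e4 96 c4 b9.
Inner hash: sum = 89+54+54+193+228+150+196+185 = 1149; mod 256 = 125 → 7d.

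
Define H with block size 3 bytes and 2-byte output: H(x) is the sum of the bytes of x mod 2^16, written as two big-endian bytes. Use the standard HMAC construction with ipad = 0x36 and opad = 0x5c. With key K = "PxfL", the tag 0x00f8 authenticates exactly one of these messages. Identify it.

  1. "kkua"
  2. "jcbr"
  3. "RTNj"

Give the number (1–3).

Key "PxfL" = 50 78 66 4c is 4 bytes > B = 3, so hash it first: H(key) = 01 7a, then zero-pad to 3 bytes: K' = 01 7a 00.
K' ⊕ ipad = 37 4c 36; K' ⊕ opad = 5d 26 5c.
m1: inner = H(37 4c 36 6b 6b 75 61) = 02 65; tag = H(5d 26 5c 02 65) = 0146
m2: inner = H(37 4c 36 6a 63 62 72) = 02 5a; tag = H(5d 26 5c 02 5a) = 013b
m3: inner = H(37 4c 36 52 54 4e 6a) = 02 17; tag = H(5d 26 5c 02 17) = 00f8 ← matches

3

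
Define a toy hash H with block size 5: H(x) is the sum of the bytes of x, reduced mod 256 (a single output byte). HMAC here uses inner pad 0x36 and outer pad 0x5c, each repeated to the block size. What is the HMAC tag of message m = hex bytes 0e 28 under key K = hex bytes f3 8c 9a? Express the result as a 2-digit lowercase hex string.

ca

Key hex bytes f3 8c 9a is 3 bytes ≤ B = 5; zero-pad to 5 bytes: K' = f3 8c 9a 00 00.
K' ⊕ ipad = c5 ba ac 36 36.  K' ⊕ opad = af d0 c6 5c 5c.
Inner input = (K'⊕ipad) ∥ m = c5 ba ac 36 36 ∥ 0e 28.
Inner hash: sum = 197+186+172+54+54+14+40 = 717; mod 256 = 205 → cd.
Outer input = (K'⊕opad) ∥ inner = af d0 c6 5c 5c ∥ cd.
Outer hash (tag): sum = 175+208+198+92+92+205 = 970; mod 256 = 202 → ca.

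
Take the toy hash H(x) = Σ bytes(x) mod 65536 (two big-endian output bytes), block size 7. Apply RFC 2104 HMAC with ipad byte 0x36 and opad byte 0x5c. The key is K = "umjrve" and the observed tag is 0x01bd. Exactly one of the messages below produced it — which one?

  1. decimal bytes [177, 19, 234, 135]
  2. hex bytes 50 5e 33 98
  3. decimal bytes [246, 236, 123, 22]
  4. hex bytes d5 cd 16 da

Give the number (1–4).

1

Key "umjrve" = 75 6d 6a 72 76 65 is 6 bytes ≤ B = 7; zero-pad to 7 bytes: K' = 75 6d 6a 72 76 65 00.
K' ⊕ ipad = 43 5b 5c 44 40 53 36; K' ⊕ opad = 29 31 36 2e 2a 39 5c.
m1: inner = H(43 5b 5c 44 40 53 36 b1 13 ea 87) = 04 3c; tag = H(29 31 36 2e 2a 39 5c 04 3c) = 01bd ← matches
m2: inner = H(43 5b 5c 44 40 53 36 50 5e 33 98) = 03 80; tag = H(29 31 36 2e 2a 39 5c 03 80) = 0200
m3: inner = H(43 5b 5c 44 40 53 36 f6 ec 7b 16) = 04 7a; tag = H(29 31 36 2e 2a 39 5c 04 7a) = 01fb
m4: inner = H(43 5b 5c 44 40 53 36 d5 cd 16 da) = 04 99; tag = H(29 31 36 2e 2a 39 5c 04 99) = 021a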